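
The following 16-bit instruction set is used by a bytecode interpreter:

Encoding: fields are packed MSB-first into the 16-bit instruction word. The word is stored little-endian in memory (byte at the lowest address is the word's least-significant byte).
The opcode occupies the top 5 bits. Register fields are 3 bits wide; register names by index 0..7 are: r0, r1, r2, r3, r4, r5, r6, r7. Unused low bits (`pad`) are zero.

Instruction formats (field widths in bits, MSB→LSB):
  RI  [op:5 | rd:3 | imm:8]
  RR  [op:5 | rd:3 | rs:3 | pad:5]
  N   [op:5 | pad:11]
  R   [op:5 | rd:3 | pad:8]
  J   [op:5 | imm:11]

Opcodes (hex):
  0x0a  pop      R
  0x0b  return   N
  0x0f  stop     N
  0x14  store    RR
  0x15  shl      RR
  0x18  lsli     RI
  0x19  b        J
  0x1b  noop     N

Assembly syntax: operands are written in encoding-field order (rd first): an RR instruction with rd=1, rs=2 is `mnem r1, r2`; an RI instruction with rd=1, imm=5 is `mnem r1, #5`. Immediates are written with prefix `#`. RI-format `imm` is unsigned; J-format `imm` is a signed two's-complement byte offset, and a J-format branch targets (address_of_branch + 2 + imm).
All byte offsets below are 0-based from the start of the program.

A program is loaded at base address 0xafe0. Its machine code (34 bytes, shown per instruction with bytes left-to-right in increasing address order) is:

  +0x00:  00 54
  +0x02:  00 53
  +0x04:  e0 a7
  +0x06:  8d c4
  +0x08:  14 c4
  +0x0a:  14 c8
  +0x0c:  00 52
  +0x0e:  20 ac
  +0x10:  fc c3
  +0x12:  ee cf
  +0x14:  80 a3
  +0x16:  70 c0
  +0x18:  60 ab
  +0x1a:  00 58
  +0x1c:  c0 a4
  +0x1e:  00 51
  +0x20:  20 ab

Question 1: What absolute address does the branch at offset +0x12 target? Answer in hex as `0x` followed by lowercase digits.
0xafe2

off 0x12: read ee cf as little → 0xcfee
  op=0xcfee>>11=0x19 ⇒ b (J)
  [10:0] imm=2030 (s11→-18) = #-18
  target = base 0xafe0 + off 0x12 + 2 + imm -18 = 0xafe2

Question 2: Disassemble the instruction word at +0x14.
off 0x14: read 80 a3 as little → 0xa380
  opcode bits[15:11]=0x14: store/RR
  rd@[10:8]=0x3 ⇒ r3
  rs@[7:5]=0x4 ⇒ r4

store r3, r4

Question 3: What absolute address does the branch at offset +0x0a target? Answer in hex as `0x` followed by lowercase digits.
[0a] 14 c8 → 0xc814
  op=0xc814>>11=0x19 ⇒ b (J)
  [10:0] imm=20 = #20
  target = base 0xafe0 + off 0x0a + 2 + imm 20 = 0xb000

0xb000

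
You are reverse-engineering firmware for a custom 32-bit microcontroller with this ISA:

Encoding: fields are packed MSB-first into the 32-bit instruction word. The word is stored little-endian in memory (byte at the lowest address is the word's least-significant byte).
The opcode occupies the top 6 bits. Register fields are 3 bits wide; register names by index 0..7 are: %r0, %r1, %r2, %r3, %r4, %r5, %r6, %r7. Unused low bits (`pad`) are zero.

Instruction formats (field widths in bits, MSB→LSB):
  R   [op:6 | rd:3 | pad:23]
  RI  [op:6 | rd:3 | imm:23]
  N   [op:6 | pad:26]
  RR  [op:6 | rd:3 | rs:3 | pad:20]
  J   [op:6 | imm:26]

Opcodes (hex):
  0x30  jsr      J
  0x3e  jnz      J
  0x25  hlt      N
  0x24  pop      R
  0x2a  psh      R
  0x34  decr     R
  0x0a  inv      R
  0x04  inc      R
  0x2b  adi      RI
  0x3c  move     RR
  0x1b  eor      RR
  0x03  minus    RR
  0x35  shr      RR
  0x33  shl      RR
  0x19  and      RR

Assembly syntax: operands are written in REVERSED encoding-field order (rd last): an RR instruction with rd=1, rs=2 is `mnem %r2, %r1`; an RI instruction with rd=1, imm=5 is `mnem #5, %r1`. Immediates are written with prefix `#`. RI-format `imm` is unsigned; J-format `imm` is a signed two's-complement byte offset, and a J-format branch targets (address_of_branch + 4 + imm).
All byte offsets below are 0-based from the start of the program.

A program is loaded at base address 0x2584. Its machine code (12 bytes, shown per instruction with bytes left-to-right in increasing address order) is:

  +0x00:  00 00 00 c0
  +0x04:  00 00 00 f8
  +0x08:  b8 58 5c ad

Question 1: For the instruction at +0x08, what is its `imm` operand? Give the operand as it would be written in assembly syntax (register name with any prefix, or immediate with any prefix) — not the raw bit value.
+0x08: b8 58 5c ad ⇒ word 0xad5c58b8 (little)
  opcode bits[31:26]=0x2b: adi/RI
  rd: (w>>23)&0x7=0x2 → %r2
  imm: (w>>0)&0x7fffff=0x5c58b8 → #6052024

#6052024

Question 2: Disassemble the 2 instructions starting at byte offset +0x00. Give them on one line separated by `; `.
jsr #0; jnz #0

off 0x00: read 00 00 00 c0 as little → 0xc0000000
  top 6b → 0x30 → jsr [J]
  imm: (w>>0)&0x3ffffff=0x0 → #0
off 0x04: read 00 00 00 f8 as little → 0xf8000000
  top 6b → 0x3e → jnz [J]
  imm: (w>>0)&0x3ffffff=0x0 → #0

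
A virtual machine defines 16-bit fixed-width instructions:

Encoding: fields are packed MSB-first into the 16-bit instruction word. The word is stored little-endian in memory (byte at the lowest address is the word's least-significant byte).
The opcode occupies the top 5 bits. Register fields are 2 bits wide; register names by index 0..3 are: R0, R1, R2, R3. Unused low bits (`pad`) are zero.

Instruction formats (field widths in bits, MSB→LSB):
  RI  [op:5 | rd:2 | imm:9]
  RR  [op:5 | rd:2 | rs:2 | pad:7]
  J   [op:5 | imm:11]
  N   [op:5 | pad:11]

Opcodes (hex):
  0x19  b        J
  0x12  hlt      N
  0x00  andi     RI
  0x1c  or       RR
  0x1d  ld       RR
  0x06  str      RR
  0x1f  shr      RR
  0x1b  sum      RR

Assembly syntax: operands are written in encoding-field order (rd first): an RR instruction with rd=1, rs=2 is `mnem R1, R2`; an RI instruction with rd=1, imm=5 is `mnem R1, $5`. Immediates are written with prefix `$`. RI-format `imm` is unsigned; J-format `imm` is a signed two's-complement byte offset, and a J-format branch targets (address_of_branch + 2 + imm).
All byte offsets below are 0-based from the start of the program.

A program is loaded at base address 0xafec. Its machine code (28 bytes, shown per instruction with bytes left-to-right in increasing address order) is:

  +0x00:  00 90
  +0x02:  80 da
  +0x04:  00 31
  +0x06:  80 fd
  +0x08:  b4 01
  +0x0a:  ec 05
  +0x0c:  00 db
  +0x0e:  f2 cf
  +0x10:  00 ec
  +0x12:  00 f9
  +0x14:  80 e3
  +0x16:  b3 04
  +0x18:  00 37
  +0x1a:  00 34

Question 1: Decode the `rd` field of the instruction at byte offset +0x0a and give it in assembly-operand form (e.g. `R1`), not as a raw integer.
[0a] ec 05 → 0x05ec
  top 5b → 0x0 → andi [RI]
  rd@[10:9]=0x2 ⇒ R2
  imm@[8:0]=0x1ec ⇒ $492

R2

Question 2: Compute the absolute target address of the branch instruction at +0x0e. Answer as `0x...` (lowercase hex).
0xafee

+0x0e: f2 cf ⇒ word 0xcff2 (little)
  top 5b → 0x19 → b [J]
  [10:0] imm=2034 (s11→-14) = $-14
  target = base 0xafec + off 0x0e + 2 + imm -14 = 0xafee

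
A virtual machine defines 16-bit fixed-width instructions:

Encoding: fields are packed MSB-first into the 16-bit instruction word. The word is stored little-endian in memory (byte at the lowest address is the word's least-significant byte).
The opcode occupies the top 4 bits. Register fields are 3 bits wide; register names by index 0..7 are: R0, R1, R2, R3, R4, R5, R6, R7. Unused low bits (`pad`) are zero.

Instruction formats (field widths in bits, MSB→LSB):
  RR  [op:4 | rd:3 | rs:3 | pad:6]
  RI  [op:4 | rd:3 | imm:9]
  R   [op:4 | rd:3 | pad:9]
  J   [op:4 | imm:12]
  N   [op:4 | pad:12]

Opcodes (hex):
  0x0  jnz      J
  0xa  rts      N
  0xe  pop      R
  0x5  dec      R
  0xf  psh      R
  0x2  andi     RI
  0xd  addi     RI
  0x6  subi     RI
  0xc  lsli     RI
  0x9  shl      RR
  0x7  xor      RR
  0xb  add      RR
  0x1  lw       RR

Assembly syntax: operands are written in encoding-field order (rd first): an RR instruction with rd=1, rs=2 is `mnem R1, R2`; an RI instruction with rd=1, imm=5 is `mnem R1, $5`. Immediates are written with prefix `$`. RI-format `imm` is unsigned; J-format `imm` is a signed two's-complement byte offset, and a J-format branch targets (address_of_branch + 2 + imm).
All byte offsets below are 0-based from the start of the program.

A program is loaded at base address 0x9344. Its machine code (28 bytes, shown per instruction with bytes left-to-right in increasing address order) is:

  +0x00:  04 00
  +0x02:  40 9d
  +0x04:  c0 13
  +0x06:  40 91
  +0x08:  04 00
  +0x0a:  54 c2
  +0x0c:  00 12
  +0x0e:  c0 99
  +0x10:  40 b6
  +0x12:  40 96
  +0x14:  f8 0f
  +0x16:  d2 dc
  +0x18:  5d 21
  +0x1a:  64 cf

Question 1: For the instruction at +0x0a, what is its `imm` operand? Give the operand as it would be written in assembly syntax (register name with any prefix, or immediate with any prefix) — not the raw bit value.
[0a] 54 c2 → 0xc254
  opcode bits[15:12]=0xc: lsli/RI
  [11:9] rd=1 = R1
  [8:0] imm=84 = $84

$84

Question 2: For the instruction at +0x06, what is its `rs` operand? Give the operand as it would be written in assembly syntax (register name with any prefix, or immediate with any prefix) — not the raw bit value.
+0x06: 40 91 ⇒ word 0x9140 (little)
  opcode bits[15:12]=0x9: shl/RR
  [11:9] rd=0 = R0
  [8:6] rs=5 = R5

R5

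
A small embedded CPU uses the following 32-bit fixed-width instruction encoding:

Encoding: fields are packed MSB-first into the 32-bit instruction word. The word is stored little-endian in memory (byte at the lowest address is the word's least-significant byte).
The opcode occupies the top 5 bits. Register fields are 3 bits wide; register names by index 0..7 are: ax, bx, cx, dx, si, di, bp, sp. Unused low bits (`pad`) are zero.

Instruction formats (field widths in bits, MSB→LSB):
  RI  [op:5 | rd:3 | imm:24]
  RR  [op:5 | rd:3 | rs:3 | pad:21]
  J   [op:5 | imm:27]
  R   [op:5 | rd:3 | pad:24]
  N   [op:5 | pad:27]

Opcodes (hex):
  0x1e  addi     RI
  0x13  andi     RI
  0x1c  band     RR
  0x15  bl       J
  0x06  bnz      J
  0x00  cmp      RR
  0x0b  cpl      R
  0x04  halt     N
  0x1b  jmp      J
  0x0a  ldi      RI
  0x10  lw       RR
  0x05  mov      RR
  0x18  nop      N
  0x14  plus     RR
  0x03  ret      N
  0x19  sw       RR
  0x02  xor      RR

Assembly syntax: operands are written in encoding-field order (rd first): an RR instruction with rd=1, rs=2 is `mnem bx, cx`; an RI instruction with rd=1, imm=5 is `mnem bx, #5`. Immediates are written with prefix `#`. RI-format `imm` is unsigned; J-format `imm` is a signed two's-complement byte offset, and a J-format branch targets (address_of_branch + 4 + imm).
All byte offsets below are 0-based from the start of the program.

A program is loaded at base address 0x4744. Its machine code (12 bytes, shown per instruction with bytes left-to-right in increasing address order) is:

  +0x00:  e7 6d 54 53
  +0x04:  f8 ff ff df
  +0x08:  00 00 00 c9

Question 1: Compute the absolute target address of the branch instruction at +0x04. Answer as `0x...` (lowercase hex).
@+04  little-endian(f8 ff ff df) = 0xdffffff8
  op=0xdffffff8>>27=0x1b ⇒ jmp (J)
  imm@[26:0]=0x7fffff8 (s27→-8) ⇒ #-8
  target = base 0x4744 + off 0x04 + 4 + imm -8 = 0x4744

0x4744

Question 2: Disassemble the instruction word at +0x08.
sw bx, ax

off 0x08: read 00 00 00 c9 as little → 0xc9000000
  top 5b → 0x19 → sw [RR]
  rd@[26:24]=0x1 ⇒ bx
  rs@[23:21]=0x0 ⇒ ax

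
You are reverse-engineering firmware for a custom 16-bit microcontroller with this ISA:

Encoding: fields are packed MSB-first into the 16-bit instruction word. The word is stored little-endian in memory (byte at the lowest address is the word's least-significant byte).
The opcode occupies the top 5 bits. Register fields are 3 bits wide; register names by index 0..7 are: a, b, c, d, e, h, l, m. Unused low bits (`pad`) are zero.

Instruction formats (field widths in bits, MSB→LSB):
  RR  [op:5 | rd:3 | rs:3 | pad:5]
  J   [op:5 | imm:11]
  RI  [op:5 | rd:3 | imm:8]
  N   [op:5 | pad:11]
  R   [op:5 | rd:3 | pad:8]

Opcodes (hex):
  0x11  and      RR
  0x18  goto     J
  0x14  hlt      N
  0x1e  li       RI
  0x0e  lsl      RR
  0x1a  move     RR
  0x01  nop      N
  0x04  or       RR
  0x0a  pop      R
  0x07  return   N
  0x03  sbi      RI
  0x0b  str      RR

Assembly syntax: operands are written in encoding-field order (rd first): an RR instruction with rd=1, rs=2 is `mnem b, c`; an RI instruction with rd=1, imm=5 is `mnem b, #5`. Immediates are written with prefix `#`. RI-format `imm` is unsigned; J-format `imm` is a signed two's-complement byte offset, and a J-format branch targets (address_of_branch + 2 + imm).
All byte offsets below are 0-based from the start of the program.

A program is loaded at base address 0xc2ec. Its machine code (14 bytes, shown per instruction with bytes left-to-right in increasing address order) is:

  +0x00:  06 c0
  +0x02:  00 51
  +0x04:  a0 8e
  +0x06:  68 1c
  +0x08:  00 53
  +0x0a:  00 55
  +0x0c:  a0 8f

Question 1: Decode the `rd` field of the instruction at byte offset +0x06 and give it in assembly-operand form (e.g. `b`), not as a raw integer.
@+06  little-endian(68 1c) = 0x1c68
  opcode bits[15:11]=0x3: sbi/RI
  rd@[10:8]=0x4 ⇒ e
  imm@[7:0]=0x68 ⇒ #104

e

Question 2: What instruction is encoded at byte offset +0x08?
pop d

[08] 00 53 → 0x5300
  top 5b → 0xa → pop [R]
  [10:8] rd=3 = d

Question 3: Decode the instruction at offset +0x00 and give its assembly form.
goto #6

[00] 06 c0 → 0xc006
  opcode bits[15:11]=0x18: goto/J
  imm: (w>>0)&0x7ff=0x6 → #6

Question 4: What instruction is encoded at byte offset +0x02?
pop b

+0x02: 00 51 ⇒ word 0x5100 (little)
  top 5b → 0xa → pop [R]
  rd@[10:8]=0x1 ⇒ b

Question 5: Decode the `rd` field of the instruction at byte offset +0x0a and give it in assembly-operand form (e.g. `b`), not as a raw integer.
+0x0a: 00 55 ⇒ word 0x5500 (little)
  opcode bits[15:11]=0xa: pop/R
  [10:8] rd=5 = h

h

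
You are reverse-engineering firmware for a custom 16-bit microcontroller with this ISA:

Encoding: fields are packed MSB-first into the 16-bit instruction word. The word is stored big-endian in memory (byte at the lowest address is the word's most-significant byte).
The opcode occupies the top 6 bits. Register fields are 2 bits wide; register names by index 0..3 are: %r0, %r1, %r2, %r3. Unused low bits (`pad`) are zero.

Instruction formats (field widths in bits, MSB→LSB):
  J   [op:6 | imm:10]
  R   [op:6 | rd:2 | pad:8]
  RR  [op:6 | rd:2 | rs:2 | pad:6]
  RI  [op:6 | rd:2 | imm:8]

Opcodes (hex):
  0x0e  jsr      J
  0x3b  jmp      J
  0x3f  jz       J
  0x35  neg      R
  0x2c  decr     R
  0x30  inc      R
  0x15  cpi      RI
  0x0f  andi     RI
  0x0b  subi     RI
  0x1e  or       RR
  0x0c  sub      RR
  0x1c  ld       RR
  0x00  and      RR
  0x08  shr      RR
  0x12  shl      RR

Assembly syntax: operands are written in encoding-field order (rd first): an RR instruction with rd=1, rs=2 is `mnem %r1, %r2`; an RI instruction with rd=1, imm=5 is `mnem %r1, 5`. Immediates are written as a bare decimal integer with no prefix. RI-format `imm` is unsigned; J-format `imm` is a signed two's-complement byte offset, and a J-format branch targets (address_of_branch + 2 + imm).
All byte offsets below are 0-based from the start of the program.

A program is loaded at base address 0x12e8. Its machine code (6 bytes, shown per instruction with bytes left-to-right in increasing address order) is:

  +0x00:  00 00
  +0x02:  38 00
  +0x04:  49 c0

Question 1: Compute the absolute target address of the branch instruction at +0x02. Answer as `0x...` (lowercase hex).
off 0x02: read 38 00 as big → 0x3800
  op=0x3800>>10=0xe ⇒ jsr (J)
  [9:0] imm=0 = 0
  target = base 0x12e8 + off 0x02 + 2 + imm 0 = 0x12ec

0x12ec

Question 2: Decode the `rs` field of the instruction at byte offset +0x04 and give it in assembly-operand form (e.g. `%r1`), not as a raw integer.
+0x04: 49 c0 ⇒ word 0x49c0 (big)
  opcode bits[15:10]=0x12: shl/RR
  rd@[9:8]=0x1 ⇒ %r1
  rs@[7:6]=0x3 ⇒ %r3

%r3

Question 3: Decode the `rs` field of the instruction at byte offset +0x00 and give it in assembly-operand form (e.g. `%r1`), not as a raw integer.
[00] 00 00 → 0x0000
  opcode bits[15:10]=0x0: and/RR
  rd@[9:8]=0x0 ⇒ %r0
  rs@[7:6]=0x0 ⇒ %r0

%r0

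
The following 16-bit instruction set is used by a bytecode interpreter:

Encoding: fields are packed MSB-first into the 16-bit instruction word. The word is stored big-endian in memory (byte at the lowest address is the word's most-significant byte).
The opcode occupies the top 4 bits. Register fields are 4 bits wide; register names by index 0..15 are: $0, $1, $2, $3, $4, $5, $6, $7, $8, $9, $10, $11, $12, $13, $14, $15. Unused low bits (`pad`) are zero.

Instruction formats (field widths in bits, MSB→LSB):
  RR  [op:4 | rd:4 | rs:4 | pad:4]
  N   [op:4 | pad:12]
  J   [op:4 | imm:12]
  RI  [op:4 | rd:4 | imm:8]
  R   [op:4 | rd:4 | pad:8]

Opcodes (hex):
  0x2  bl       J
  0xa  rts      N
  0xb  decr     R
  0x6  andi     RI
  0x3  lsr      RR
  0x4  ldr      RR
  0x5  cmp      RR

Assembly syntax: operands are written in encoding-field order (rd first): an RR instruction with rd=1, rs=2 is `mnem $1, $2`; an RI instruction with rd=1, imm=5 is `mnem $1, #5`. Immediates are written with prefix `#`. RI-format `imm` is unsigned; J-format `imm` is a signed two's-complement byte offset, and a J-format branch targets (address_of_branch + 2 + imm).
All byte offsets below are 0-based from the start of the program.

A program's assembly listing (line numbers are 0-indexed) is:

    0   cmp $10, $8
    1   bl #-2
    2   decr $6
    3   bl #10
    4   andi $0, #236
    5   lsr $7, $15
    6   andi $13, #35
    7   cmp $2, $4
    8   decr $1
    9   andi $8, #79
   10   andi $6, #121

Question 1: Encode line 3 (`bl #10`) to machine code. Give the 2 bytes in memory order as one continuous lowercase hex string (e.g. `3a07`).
200a

line 3 (bl): pack op=0x2:4|imm=10:12 = 0x200a; big→ 20 0a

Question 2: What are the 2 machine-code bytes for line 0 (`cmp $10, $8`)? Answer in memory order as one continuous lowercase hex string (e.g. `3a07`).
5a80

0. cmp fields op=0x5:4|rd=10:4|rs=8:4|pad=0:4 → word 5a80h → 5a 80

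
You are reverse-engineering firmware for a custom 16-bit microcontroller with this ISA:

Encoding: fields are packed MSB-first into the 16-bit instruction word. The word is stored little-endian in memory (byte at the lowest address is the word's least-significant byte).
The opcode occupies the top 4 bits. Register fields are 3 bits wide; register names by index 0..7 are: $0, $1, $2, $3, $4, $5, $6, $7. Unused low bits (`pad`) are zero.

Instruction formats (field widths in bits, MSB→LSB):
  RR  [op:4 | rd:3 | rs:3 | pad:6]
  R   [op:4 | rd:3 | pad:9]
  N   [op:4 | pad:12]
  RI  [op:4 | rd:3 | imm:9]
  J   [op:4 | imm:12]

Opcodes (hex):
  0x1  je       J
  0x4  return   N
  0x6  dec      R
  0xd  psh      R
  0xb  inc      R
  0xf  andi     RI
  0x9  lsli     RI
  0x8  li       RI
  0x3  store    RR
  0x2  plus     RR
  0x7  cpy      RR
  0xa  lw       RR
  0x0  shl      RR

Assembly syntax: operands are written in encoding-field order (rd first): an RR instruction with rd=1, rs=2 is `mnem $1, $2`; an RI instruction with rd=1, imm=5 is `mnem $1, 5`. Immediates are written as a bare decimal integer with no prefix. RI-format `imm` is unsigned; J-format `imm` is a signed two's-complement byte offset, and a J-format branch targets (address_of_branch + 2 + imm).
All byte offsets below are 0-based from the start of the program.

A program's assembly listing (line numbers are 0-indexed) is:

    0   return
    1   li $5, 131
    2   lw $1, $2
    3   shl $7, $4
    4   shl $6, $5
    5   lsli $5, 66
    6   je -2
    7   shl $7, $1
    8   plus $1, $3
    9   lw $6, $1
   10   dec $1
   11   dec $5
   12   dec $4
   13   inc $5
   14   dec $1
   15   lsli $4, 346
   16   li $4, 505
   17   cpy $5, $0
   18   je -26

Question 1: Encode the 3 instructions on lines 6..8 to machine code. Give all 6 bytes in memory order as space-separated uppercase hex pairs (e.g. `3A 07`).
L6: je op=0x1:4|imm=-2:12 ⇒ 0x1ffe ⇒ little fe 1f
L7: shl op=0x0:4|rd=7:3|rs=1:3|pad=0:6 ⇒ 0x0e40 ⇒ little 40 0e
L8: plus op=0x2:4|rd=1:3|rs=3:3|pad=0:6 ⇒ 0x22c0 ⇒ little c0 22

FE 1F 40 0E C0 22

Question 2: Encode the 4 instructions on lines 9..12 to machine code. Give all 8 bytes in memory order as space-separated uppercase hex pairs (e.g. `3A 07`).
9. lw fields op=0xa:4|rd=6:3|rs=1:3|pad=0:6 → word ac40h → 40 ac
10. dec fields op=0x6:4|rd=1:3|pad=0:9 → word 6200h → 00 62
11. dec fields op=0x6:4|rd=5:3|pad=0:9 → word 6a00h → 00 6a
12. dec fields op=0x6:4|rd=4:3|pad=0:9 → word 6800h → 00 68

40 AC 00 62 00 6A 00 68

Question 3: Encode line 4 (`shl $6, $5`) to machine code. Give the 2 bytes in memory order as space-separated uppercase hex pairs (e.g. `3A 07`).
40 0D

L4: shl op=0x0:4|rd=6:3|rs=5:3|pad=0:6 ⇒ 0x0d40 ⇒ little 40 0d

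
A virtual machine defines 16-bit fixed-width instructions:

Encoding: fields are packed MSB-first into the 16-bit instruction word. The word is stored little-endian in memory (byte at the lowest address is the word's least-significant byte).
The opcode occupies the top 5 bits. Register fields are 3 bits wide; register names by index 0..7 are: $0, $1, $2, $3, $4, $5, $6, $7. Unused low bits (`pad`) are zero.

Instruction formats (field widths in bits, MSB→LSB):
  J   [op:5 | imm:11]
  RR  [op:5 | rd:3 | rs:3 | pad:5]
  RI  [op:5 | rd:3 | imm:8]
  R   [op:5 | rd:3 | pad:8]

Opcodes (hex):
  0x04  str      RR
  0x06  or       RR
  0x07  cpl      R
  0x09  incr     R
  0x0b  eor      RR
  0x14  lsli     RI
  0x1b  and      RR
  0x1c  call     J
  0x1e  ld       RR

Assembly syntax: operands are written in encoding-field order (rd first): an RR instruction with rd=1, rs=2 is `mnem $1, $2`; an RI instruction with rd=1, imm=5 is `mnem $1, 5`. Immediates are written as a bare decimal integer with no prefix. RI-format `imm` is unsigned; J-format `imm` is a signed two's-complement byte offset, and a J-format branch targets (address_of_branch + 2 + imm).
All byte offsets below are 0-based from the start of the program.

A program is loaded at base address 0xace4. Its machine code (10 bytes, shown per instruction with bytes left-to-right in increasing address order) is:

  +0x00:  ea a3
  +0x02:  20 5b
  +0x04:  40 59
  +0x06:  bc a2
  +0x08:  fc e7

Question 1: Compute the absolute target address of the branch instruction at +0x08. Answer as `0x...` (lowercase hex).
0xacea

+0x08: fc e7 ⇒ word 0xe7fc (little)
  top 5b → 0x1c → call [J]
  imm: (w>>0)&0x7ff=0x7fc (s11→-4) → -4
  target = base 0xace4 + off 0x08 + 2 + imm -4 = 0xacea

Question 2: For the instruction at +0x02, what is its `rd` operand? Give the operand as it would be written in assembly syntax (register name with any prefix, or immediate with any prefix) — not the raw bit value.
@+02  little-endian(20 5b) = 0x5b20
  op=0x5b20>>11=0xb ⇒ eor (RR)
  rd: (w>>8)&0x7=0x3 → $3
  rs: (w>>5)&0x7=0x1 → $1

$3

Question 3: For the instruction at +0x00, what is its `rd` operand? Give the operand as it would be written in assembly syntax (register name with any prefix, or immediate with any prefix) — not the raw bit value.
+0x00: ea a3 ⇒ word 0xa3ea (little)
  top 5b → 0x14 → lsli [RI]
  rd@[10:8]=0x3 ⇒ $3
  imm@[7:0]=0xea ⇒ 234

$3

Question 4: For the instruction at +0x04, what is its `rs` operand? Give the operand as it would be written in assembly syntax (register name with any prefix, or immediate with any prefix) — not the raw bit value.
off 0x04: read 40 59 as little → 0x5940
  opcode bits[15:11]=0xb: eor/RR
  [10:8] rd=1 = $1
  [7:5] rs=2 = $2

$2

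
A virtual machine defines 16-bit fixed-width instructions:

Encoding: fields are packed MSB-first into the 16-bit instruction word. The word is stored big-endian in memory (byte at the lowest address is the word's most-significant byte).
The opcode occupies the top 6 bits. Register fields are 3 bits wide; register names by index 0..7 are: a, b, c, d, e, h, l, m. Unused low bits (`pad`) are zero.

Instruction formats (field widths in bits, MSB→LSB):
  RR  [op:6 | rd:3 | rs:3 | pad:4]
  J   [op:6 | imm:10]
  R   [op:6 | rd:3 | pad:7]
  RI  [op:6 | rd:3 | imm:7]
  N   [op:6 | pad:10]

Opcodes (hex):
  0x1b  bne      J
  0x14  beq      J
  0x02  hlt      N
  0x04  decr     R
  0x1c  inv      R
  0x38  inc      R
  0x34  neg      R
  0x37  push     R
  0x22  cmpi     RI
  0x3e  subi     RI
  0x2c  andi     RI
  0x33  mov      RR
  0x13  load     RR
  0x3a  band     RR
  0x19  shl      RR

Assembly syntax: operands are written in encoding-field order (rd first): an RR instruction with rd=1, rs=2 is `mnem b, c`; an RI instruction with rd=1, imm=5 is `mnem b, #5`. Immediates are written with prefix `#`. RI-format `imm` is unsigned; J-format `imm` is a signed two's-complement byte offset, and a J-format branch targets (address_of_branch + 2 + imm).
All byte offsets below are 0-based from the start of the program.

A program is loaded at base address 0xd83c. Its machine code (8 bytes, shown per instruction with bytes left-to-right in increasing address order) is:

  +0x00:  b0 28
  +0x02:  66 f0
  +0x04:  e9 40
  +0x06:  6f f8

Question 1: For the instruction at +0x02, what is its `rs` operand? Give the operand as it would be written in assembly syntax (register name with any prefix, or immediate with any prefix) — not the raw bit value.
m

@+02  big-endian(66 f0) = 0x66f0
  top 6b → 0x19 → shl [RR]
  [9:7] rd=5 = h
  [6:4] rs=7 = m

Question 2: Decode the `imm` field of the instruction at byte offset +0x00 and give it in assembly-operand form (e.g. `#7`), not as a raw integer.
#40

[00] b0 28 → 0xb028
  op=0xb028>>10=0x2c ⇒ andi (RI)
  rd: (w>>7)&0x7=0x0 → a
  imm: (w>>0)&0x7f=0x28 → #40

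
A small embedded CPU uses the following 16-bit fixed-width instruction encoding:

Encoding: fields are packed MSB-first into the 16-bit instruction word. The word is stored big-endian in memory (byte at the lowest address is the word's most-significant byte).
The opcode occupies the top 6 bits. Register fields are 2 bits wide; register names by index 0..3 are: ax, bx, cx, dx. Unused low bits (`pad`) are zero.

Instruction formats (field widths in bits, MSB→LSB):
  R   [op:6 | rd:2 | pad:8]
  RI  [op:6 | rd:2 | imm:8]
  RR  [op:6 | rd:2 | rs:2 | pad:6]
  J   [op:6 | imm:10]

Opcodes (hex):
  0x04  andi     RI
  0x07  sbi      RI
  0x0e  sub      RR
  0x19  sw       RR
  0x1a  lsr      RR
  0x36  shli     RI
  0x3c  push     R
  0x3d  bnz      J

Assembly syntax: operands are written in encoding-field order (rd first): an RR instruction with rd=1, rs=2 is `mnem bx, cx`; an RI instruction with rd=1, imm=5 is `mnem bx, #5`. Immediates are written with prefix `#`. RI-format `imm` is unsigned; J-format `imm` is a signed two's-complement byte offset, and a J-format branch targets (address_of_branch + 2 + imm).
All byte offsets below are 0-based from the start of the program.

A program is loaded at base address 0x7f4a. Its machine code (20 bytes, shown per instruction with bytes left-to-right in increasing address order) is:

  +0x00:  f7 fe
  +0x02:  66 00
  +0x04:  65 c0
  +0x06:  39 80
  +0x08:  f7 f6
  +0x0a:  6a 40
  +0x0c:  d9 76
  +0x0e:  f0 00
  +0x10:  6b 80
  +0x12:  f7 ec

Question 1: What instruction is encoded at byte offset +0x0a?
lsr cx, bx

+0x0a: 6a 40 ⇒ word 0x6a40 (big)
  top 6b → 0x1a → lsr [RR]
  rd@[9:8]=0x2 ⇒ cx
  rs@[7:6]=0x1 ⇒ bx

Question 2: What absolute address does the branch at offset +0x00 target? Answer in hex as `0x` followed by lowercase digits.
off 0x00: read f7 fe as big → 0xf7fe
  top 6b → 0x3d → bnz [J]
  imm@[9:0]=0x3fe (s10→-2) ⇒ #-2
  target = base 0x7f4a + off 0x00 + 2 + imm -2 = 0x7f4a

0x7f4a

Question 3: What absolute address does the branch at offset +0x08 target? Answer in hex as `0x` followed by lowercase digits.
[08] f7 f6 → 0xf7f6
  top 6b → 0x3d → bnz [J]
  imm@[9:0]=0x3f6 (s10→-10) ⇒ #-10
  target = base 0x7f4a + off 0x08 + 2 + imm -10 = 0x7f4a

0x7f4a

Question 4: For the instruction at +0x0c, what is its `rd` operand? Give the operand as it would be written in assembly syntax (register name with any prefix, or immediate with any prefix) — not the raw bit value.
bx

@+0c  big-endian(d9 76) = 0xd976
  top 6b → 0x36 → shli [RI]
  [9:8] rd=1 = bx
  [7:0] imm=118 = #118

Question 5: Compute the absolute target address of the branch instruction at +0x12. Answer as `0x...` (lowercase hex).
0x7f4a

off 0x12: read f7 ec as big → 0xf7ec
  opcode bits[15:10]=0x3d: bnz/J
  [9:0] imm=1004 (s10→-20) = #-20
  target = base 0x7f4a + off 0x12 + 2 + imm -20 = 0x7f4a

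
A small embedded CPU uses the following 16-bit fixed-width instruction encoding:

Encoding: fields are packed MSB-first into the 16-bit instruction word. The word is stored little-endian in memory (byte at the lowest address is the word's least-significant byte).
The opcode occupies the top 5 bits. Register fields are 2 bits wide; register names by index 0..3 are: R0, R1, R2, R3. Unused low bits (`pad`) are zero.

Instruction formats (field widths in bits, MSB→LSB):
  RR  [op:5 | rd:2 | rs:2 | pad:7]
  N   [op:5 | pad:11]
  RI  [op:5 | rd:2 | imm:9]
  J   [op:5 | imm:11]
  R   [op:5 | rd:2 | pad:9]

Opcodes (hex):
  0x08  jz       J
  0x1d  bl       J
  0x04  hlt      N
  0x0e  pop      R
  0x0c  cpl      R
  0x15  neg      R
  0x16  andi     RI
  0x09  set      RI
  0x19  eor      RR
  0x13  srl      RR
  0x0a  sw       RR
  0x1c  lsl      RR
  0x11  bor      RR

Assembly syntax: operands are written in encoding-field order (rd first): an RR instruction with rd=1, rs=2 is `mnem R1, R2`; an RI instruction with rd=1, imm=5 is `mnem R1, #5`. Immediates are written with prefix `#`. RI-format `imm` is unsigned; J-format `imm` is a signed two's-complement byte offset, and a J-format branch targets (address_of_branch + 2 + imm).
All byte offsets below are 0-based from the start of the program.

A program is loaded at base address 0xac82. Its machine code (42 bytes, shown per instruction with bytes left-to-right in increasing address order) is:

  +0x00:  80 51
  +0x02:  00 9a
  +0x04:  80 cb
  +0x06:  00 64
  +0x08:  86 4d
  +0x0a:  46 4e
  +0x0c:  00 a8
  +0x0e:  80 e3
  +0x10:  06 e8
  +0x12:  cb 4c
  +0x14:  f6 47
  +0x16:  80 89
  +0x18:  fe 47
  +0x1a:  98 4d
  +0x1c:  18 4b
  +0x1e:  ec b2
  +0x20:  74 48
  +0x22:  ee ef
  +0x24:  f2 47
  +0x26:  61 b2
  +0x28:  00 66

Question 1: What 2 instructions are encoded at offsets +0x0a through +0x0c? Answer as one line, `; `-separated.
set R3, #70; neg R0

@+0a  little-endian(46 4e) = 0x4e46
  top 5b → 0x9 → set [RI]
  rd@[10:9]=0x3 ⇒ R3
  imm@[8:0]=0x46 ⇒ #70
@+0c  little-endian(00 a8) = 0xa800
  top 5b → 0x15 → neg [R]
  rd@[10:9]=0x0 ⇒ R0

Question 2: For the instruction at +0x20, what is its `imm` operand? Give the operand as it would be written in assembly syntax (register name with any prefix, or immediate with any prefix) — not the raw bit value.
#116

[20] 74 48 → 0x4874
  opcode bits[15:11]=0x9: set/RI
  rd@[10:9]=0x0 ⇒ R0
  imm@[8:0]=0x74 ⇒ #116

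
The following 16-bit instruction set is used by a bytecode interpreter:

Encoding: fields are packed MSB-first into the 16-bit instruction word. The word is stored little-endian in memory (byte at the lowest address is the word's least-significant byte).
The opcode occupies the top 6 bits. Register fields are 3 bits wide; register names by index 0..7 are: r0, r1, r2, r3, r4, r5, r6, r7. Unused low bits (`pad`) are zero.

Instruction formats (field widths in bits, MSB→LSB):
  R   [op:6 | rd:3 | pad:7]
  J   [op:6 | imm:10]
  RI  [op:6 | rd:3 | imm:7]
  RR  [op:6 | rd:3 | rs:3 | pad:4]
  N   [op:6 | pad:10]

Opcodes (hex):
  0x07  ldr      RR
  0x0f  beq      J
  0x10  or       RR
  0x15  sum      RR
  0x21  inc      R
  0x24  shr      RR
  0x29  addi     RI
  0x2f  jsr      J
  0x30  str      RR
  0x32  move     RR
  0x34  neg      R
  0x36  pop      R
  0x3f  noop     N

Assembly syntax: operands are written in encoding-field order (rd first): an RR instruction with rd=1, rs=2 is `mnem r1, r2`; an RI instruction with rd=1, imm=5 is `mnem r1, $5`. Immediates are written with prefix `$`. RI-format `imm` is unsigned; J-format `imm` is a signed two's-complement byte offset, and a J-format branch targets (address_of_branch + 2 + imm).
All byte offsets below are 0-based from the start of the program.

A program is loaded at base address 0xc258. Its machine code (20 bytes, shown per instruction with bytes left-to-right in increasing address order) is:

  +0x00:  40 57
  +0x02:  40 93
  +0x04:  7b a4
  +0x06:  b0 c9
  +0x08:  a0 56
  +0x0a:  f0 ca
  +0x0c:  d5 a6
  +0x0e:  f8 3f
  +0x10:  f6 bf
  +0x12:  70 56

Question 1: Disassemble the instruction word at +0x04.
@+04  little-endian(7b a4) = 0xa47b
  op=0xa47b>>10=0x29 ⇒ addi (RI)
  rd@[9:7]=0x0 ⇒ r0
  imm@[6:0]=0x7b ⇒ $123

addi r0, $123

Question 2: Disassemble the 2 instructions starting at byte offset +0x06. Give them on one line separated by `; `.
move r3, r3; sum r5, r2

@+06  little-endian(b0 c9) = 0xc9b0
  opcode bits[15:10]=0x32: move/RR
  rd: (w>>7)&0x7=0x3 → r3
  rs: (w>>4)&0x7=0x3 → r3
@+08  little-endian(a0 56) = 0x56a0
  opcode bits[15:10]=0x15: sum/RR
  rd: (w>>7)&0x7=0x5 → r5
  rs: (w>>4)&0x7=0x2 → r2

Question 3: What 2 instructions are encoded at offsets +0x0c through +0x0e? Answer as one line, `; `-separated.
@+0c  little-endian(d5 a6) = 0xa6d5
  opcode bits[15:10]=0x29: addi/RI
  [9:7] rd=5 = r5
  [6:0] imm=85 = $85
@+0e  little-endian(f8 3f) = 0x3ff8
  opcode bits[15:10]=0xf: beq/J
  [9:0] imm=1016 (s10→-8) = $-8

addi r5, $85; beq $-8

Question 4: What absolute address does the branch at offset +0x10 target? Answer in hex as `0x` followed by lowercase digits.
[10] f6 bf → 0xbff6
  opcode bits[15:10]=0x2f: jsr/J
  imm: (w>>0)&0x3ff=0x3f6 (s10→-10) → $-10
  target = base 0xc258 + off 0x10 + 2 + imm -10 = 0xc260

0xc260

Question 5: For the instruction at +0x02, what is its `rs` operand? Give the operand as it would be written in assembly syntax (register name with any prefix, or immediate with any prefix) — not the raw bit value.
[02] 40 93 → 0x9340
  opcode bits[15:10]=0x24: shr/RR
  rd: (w>>7)&0x7=0x6 → r6
  rs: (w>>4)&0x7=0x4 → r4

r4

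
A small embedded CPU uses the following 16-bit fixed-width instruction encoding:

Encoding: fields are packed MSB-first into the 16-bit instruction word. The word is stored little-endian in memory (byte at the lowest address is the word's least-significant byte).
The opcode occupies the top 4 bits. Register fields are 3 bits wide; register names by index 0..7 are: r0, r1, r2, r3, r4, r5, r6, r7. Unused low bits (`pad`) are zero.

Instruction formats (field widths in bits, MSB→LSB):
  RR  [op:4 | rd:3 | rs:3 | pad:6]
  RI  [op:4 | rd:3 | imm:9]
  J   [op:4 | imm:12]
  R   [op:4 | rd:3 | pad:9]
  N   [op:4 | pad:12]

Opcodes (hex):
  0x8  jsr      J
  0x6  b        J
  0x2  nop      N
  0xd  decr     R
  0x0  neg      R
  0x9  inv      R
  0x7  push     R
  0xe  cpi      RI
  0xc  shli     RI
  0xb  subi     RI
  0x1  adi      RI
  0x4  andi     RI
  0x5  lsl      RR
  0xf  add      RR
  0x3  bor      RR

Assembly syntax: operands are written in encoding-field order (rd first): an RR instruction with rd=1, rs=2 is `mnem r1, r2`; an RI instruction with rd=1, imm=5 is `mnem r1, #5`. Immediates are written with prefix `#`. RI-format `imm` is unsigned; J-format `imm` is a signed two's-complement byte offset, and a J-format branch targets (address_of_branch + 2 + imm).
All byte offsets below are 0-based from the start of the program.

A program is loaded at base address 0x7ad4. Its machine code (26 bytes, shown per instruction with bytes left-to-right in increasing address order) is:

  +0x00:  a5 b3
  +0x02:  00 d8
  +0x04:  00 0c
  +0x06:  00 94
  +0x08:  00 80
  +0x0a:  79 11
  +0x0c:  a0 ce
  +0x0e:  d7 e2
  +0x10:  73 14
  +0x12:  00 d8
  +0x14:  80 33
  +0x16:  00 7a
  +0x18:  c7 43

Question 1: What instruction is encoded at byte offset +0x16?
off 0x16: read 00 7a as little → 0x7a00
  op=0x7a00>>12=0x7 ⇒ push (R)
  [11:9] rd=5 = r5

push r5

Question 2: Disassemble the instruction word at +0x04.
neg r6

[04] 00 0c → 0x0c00
  opcode bits[15:12]=0x0: neg/R
  rd@[11:9]=0x6 ⇒ r6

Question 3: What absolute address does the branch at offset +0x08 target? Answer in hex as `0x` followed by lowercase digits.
0x7ade

off 0x08: read 00 80 as little → 0x8000
  opcode bits[15:12]=0x8: jsr/J
  [11:0] imm=0 = #0
  target = base 0x7ad4 + off 0x08 + 2 + imm 0 = 0x7ade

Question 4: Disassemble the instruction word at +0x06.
inv r2

@+06  little-endian(00 94) = 0x9400
  opcode bits[15:12]=0x9: inv/R
  rd: (w>>9)&0x7=0x2 → r2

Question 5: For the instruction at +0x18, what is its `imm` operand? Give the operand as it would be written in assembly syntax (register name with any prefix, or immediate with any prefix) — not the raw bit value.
#455

[18] c7 43 → 0x43c7
  op=0x43c7>>12=0x4 ⇒ andi (RI)
  [11:9] rd=1 = r1
  [8:0] imm=455 = #455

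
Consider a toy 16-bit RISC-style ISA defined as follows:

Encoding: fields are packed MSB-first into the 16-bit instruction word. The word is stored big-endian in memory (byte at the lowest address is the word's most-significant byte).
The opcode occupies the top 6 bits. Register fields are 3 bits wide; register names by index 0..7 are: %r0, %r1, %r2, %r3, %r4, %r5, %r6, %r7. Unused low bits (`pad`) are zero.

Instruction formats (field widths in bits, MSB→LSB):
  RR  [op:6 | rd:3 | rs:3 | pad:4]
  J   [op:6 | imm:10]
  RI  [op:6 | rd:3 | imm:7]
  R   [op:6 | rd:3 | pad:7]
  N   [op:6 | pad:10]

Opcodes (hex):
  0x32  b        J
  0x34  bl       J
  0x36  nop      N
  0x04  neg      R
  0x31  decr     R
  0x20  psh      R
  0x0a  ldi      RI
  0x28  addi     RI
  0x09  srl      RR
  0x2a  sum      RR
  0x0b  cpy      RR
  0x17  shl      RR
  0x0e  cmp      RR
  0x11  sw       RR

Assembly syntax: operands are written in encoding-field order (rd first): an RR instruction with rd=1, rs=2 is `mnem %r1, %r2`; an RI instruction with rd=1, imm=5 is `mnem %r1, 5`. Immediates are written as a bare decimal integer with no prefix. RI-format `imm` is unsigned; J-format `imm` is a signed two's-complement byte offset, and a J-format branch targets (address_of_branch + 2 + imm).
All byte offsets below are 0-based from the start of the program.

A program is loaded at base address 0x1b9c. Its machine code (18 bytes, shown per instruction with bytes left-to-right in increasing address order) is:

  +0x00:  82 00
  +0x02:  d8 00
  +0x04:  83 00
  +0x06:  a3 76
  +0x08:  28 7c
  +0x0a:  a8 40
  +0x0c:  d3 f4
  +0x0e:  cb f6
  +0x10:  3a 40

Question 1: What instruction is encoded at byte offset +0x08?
ldi %r0, 124

off 0x08: read 28 7c as big → 0x287c
  opcode bits[15:10]=0xa: ldi/RI
  rd: (w>>7)&0x7=0x0 → %r0
  imm: (w>>0)&0x7f=0x7c → 124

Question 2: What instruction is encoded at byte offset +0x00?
off 0x00: read 82 00 as big → 0x8200
  opcode bits[15:10]=0x20: psh/R
  rd: (w>>7)&0x7=0x4 → %r4

psh %r4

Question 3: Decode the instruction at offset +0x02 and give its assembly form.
nop

off 0x02: read d8 00 as big → 0xd800
  op=0xd800>>10=0x36 ⇒ nop (N)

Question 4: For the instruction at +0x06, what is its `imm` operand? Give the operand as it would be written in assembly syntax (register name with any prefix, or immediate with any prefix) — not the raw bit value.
118

@+06  big-endian(a3 76) = 0xa376
  opcode bits[15:10]=0x28: addi/RI
  [9:7] rd=6 = %r6
  [6:0] imm=118 = 118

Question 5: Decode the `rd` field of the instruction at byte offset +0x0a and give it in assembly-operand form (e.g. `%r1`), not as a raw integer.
off 0x0a: read a8 40 as big → 0xa840
  top 6b → 0x2a → sum [RR]
  rd: (w>>7)&0x7=0x0 → %r0
  rs: (w>>4)&0x7=0x4 → %r4

%r0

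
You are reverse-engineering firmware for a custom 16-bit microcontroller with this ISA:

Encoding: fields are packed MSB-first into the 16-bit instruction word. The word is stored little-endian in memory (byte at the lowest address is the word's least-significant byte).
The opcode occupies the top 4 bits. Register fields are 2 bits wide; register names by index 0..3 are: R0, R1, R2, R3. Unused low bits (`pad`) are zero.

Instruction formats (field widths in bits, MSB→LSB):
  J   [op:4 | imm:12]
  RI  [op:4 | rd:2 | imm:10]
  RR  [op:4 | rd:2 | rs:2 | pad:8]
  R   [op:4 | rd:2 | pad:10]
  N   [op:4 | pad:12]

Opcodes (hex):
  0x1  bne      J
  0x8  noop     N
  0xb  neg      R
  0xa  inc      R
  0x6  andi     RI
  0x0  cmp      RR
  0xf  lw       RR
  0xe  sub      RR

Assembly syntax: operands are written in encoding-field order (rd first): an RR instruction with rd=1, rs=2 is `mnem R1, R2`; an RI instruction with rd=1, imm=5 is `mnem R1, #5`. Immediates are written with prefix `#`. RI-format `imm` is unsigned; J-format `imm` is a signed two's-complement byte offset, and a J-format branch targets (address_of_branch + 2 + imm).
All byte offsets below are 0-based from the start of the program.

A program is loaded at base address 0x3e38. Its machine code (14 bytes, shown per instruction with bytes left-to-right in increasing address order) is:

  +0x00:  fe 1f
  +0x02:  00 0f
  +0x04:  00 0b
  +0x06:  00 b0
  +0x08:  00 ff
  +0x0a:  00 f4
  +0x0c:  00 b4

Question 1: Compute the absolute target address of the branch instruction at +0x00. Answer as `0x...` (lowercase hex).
@+00  little-endian(fe 1f) = 0x1ffe
  top 4b → 0x1 → bne [J]
  imm: (w>>0)&0xfff=0xffe (s12→-2) → #-2
  target = base 0x3e38 + off 0x00 + 2 + imm -2 = 0x3e38

0x3e38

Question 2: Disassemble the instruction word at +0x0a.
@+0a  little-endian(00 f4) = 0xf400
  op=0xf400>>12=0xf ⇒ lw (RR)
  rd@[11:10]=0x1 ⇒ R1
  rs@[9:8]=0x0 ⇒ R0

lw R1, R0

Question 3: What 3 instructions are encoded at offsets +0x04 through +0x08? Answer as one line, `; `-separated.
cmp R2, R3; neg R0; lw R3, R3

[04] 00 0b → 0x0b00
  opcode bits[15:12]=0x0: cmp/RR
  [11:10] rd=2 = R2
  [9:8] rs=3 = R3
[06] 00 b0 → 0xb000
  opcode bits[15:12]=0xb: neg/R
  [11:10] rd=0 = R0
[08] 00 ff → 0xff00
  opcode bits[15:12]=0xf: lw/RR
  [11:10] rd=3 = R3
  [9:8] rs=3 = R3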